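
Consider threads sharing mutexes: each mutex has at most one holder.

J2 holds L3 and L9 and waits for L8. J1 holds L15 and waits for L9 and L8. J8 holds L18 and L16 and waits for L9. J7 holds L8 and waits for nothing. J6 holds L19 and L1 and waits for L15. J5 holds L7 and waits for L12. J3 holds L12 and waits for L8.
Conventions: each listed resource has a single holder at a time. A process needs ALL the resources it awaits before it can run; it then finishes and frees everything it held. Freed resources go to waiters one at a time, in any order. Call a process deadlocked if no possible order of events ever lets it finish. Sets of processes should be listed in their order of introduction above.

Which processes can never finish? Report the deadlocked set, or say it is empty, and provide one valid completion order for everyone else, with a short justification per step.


The deadlocked set is empty.
Key observation: there is no circular wait here — follow any chain and it reaches a process that is free to run now.
A valid finishing order for the others: J7, J2, J3, J1, J5, J6, J8.
Step-by-step check:
  J7: no waits; runs immediately, freeing L8
  run J2 (all its waits — L8 — are resolved); releases L3 and L9
  run J3 (all its waits — L8 — are resolved); releases L12
  run J1 (all its waits — L9 and L8 — are resolved); releases L15
  run J5 (all its waits — L12 — are resolved); releases L7
  run J6 (all its waits — L15 — are resolved); releases L19 and L1
  run J8 (all its waits — L9 — are resolved); releases L18 and L16


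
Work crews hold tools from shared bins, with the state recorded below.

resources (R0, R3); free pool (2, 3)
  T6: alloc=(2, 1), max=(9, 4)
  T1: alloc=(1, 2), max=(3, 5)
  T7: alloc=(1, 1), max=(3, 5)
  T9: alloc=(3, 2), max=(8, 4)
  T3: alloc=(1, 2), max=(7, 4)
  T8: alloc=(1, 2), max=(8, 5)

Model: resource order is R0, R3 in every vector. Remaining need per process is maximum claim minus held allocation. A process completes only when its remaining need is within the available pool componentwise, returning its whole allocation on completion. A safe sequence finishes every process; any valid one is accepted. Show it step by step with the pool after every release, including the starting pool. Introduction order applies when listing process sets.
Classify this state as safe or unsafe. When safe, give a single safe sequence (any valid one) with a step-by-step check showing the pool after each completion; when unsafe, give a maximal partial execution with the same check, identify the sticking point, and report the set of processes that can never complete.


The state is UNSAFE.
Key observation: T1, T7 can finish, but then (4, 6) is all there is, and the blocked group's R0 demands exceed it.
Going as far as possible: T1, T7; after that, nothing fits. Walking it through:
  pool = (2, 3)
  T1: need (2, 3) fits (2, 3); releases (1, 2), pool now (3, 5)
  T7: need (2, 4) fits (3, 5); releases (1, 1), pool now (4, 6)
  T6 still needs (7, 3) but only (4, 6) is free — short on R0
  T9 still needs (5, 2) but only (4, 6) is free — short on R0
  T3 still needs (6, 2) but only (4, 6) is free — short on R0
  T8 still needs (7, 3) but only (4, 6) is free — short on R0
Processes that can never finish: T6, T9, T3 and T8.


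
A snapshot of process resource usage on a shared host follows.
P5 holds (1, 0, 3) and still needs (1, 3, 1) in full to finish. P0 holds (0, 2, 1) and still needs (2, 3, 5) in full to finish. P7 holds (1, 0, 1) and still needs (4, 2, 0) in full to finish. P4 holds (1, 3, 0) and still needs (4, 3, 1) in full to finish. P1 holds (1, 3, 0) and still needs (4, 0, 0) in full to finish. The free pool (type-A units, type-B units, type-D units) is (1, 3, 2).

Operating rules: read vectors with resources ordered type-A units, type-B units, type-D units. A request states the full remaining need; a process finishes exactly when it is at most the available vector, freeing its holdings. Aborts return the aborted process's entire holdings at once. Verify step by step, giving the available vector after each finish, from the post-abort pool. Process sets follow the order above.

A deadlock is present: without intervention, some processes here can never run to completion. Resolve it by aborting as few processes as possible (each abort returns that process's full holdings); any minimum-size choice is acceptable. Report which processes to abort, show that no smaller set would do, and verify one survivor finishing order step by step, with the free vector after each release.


Minimum abort set: P7 and P1.
Key observation: aborting P7 and P1 returns (2, 3, 1), and P4 — hopeless before — runs at step 2 with the returned capacity in the pool.
Minimality, checking each single-abort alternative: P5 alone leaves P7 blocked (short on type-A units); P0 alone leaves P7 blocked (short on type-A units); P7 alone leaves P4 blocked (short on type-A units); P4 alone leaves P7 blocked (short on type-A units); P1 alone leaves P7 blocked (short on type-A units).
Survivors finish in the order: P5, P4, P0. Check, step by step (pool after the aborts first):
  pool = (3, 6, 3)
  P5 needs (1, 3, 1) <= (3, 6, 3) -> finishes; pool += (1, 0, 3) = (4, 6, 6)
  P4 needs (4, 3, 1) <= (4, 6, 6) -> finishes; pool += (1, 3, 0) = (5, 9, 6)
  P0 needs (2, 3, 5) <= (5, 9, 6) -> finishes; pool += (0, 2, 1) = (5, 11, 7)


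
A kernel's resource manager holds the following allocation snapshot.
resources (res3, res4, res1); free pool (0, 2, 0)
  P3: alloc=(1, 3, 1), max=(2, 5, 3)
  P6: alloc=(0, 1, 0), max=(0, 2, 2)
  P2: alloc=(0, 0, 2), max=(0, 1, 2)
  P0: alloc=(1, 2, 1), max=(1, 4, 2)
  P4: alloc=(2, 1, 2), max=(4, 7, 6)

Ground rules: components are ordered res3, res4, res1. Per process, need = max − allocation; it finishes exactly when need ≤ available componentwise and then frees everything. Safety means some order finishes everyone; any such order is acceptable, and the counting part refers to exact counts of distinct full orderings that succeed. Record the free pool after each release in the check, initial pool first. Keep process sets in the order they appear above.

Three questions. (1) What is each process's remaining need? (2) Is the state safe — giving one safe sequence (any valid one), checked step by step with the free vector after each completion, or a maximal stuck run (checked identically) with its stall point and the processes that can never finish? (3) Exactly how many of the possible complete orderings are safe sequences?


(1) Need matrix, components ordered res3, res4, res1:
  P3: (1, 2, 2)
  P6: (0, 1, 2)
  P2: (0, 1, 0)
  P0: (0, 2, 1)
  P4: (2, 6, 4)
(2) SAFE — a valid safe sequence is P2, P0, P3, P6, P4.
Key observation: at P0 the run first touches a limit — (0, 2, 1) against (0, 2, 2), exact on a resource it actually requests.
Walking it through:
  pool = (0, 2, 0)
  run P2 (needs (0, 1, 0), free (0, 2, 0)); after release of (0, 0, 2) the pool is (0, 2, 2)
  run P0 (needs (0, 2, 1), free (0, 2, 2)); after release of (1, 2, 1) the pool is (1, 4, 3)
  run P3 (needs (1, 2, 2), free (1, 4, 3)); after release of (1, 3, 1) the pool is (2, 7, 4)
  run P6 (needs (0, 1, 2), free (2, 7, 4)); after release of (0, 1, 0) the pool is (2, 8, 4)
  run P4 (needs (2, 6, 4), free (2, 8, 4)); after release of (2, 1, 2) the pool is (4, 9, 6)
(3) The exact count: 4 of the possible complete orderings are safe sequences.


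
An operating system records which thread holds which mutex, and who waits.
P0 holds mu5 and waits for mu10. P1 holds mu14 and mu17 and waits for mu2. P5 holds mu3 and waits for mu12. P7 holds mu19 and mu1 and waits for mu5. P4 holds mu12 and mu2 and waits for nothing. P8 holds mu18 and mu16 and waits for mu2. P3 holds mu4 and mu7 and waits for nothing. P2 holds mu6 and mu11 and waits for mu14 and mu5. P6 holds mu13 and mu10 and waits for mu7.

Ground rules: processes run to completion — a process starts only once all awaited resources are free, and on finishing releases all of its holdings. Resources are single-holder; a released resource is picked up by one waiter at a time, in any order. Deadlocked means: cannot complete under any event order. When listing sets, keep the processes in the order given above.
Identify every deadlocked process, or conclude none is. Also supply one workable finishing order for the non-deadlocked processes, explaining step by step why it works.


The deadlocked set is empty.
Key observation: no waiting chain loops back on itself — every chain ends at a process that waits on nothing, so everyone eventually runs.
The rest can finish in the order P3, P4, P6, P1, P0, P2, P5, P7, P8.
Verifying each step:
  P3 waits on nothing -> runs at once and releases mu4 and mu7
  P4 waits on nothing -> runs at once and releases mu12 and mu2
  P6: everything it awaited (mu7) is free; runs, freeing mu13 and mu10
  P1: everything it awaited (mu2) is free; runs, freeing mu14 and mu17
  P0: everything it awaited (mu10) is free; runs, freeing mu5
  P2: everything it awaited (mu14 and mu5) is free; runs, freeing mu6 and mu11
  P5: everything it awaited (mu12) is free; runs, freeing mu3
  P7: everything it awaited (mu5) is free; runs, freeing mu19 and mu1
  P8: everything it awaited (mu2) is free; runs, freeing mu18 and mu16


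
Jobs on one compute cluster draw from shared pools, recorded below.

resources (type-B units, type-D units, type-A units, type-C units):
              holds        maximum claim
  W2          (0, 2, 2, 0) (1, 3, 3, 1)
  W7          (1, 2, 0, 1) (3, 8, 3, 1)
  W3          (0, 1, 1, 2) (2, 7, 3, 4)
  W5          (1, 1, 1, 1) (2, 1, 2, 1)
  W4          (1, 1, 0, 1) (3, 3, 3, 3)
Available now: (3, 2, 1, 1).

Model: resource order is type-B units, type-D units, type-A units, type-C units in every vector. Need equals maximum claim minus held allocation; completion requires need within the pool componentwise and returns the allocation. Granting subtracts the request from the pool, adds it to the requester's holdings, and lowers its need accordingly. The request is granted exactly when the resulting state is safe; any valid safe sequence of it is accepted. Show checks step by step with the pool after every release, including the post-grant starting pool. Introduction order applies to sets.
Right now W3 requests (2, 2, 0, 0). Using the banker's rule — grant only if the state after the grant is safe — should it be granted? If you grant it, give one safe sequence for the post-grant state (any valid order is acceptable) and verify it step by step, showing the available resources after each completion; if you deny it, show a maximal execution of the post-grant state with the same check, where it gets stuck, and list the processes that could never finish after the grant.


GRANT: granting preserves safety; a valid post-grant sequence is W5, W2, W4, W3, W7.
Key observation: the transfer keeps a workable pool ((1, 0, 1, 1)); W5 starts the safe sequence.
Verifying the post-grant state step by step:
  pool = (1, 0, 1, 1)
  W5 needs (1, 0, 1, 0) <= (1, 0, 1, 1) -> finishes; pool += (1, 1, 1, 1) = (2, 1, 2, 2)
  W2 needs (1, 1, 1, 1) <= (2, 1, 2, 2) -> finishes; pool += (0, 2, 2, 0) = (2, 3, 4, 2)
  W4 needs (2, 2, 3, 2) <= (2, 3, 4, 2) -> finishes; pool += (1, 1, 0, 1) = (3, 4, 4, 3)
  W3 needs (0, 4, 2, 2) <= (3, 4, 4, 3) -> finishes; pool += (2, 3, 1, 2) = (5, 7, 5, 5)
  W7 needs (2, 6, 3, 0) <= (5, 7, 5, 5) -> finishes; pool += (1, 2, 0, 1) = (6, 9, 5, 6)


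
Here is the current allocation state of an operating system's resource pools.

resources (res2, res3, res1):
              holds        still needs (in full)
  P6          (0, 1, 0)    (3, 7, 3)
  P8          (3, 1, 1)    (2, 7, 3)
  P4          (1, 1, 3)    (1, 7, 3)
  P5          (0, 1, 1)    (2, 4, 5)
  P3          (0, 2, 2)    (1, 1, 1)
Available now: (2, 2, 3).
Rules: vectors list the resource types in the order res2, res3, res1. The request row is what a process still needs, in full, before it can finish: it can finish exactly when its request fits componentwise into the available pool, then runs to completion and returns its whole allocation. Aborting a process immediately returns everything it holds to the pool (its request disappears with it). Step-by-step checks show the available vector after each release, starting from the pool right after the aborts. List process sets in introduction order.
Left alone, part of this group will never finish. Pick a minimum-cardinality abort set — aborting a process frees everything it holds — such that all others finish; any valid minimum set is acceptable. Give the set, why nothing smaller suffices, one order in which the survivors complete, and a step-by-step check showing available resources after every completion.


Abort P8 and P4.
Key observation: P6 had no path to completion before; after the abort of P8 and P4 ((4, 2, 4) returned), step 3 is where it fits.
Why nothing smaller works — every single abort fails: P6 alone leaves P8 blocked (short on res3); P8 alone leaves P6 blocked (short on res3); P4 alone leaves P6 blocked (short on res3); P5 alone leaves P6 blocked (short on res2 and res3); P3 alone leaves P6 blocked (short on res2 and res3).
Survivors finish in the order: P5, P3, P6. Walking it through (pool after the aborts first):
  pool = (6, 4, 7)
  run P5 (needs (2, 4, 5), free (6, 4, 7)); after release of (0, 1, 1) the pool is (6, 5, 8)
  run P3 (needs (1, 1, 1), free (6, 5, 8)); after release of (0, 2, 2) the pool is (6, 7, 10)
  run P6 (needs (3, 7, 3), free (6, 7, 10)); after release of (0, 1, 0) the pool is (6, 8, 10)


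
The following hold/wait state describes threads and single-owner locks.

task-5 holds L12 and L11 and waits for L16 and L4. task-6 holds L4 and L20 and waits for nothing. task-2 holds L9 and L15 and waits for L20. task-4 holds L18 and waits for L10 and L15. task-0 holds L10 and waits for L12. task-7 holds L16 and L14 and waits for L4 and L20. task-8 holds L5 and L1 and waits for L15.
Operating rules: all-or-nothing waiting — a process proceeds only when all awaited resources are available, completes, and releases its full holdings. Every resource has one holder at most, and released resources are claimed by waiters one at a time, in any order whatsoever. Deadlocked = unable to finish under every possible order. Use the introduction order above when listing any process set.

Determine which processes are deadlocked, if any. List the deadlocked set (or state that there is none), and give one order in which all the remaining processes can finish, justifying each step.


Nothing here is deadlocked.
Key observation: every chain of waits terminates; starting from the processes that wait on nothing, all the rest unlock in turn.
A valid finishing order for the others: task-6, task-7, task-2, task-5, task-0, task-4, task-8.
Step-by-step check:
  run task-6 (it waits on nothing); releases L4 and L20
  run task-7 (all its waits — L4 and L20 — are resolved); releases L16 and L14
  run task-2 (all its waits — L20 — are resolved); releases L9 and L15
  run task-5 (all its waits — L16 and L4 — are resolved); releases L12 and L11
  run task-0 (all its waits — L12 — are resolved); releases L10
  run task-4 (all its waits — L10 and L15 — are resolved); releases L18
  run task-8 (all its waits — L15 — are resolved); releases L5 and L1


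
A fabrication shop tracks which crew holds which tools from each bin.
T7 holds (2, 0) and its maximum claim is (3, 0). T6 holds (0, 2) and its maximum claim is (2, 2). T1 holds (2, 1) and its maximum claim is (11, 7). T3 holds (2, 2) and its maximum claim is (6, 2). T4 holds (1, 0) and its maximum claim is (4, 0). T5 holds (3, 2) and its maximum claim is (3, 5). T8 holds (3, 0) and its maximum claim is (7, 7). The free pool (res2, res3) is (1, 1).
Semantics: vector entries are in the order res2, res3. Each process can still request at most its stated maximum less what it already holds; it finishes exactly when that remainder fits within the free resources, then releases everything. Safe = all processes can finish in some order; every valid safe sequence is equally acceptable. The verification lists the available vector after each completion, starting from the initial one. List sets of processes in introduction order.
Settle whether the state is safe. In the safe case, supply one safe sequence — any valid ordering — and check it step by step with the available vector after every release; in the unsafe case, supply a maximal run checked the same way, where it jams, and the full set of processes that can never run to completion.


SAFE. One safe sequence: T7, T4, T6, T3, T5, T1, T8.
Key observation: T7 marks the first exact bind of the order: its need (1, 0) fits the free (1, 1) with zero slack on a requested resource.
Walking it through:
  pool = (1, 1)
  run T7 (needs (1, 0), free (1, 1)); after release of (2, 0) the pool is (3, 1)
  run T4 (needs (3, 0), free (3, 1)); after release of (1, 0) the pool is (4, 1)
  run T6 (needs (2, 0), free (4, 1)); after release of (0, 2) the pool is (4, 3)
  run T3 (needs (4, 0), free (4, 3)); after release of (2, 2) the pool is (6, 5)
  run T5 (needs (0, 3), free (6, 5)); after release of (3, 2) the pool is (9, 7)
  run T1 (needs (9, 6), free (9, 7)); after release of (2, 1) the pool is (11, 8)
  run T8 (needs (4, 7), free (11, 8)); after release of (3, 0) the pool is (14, 8)


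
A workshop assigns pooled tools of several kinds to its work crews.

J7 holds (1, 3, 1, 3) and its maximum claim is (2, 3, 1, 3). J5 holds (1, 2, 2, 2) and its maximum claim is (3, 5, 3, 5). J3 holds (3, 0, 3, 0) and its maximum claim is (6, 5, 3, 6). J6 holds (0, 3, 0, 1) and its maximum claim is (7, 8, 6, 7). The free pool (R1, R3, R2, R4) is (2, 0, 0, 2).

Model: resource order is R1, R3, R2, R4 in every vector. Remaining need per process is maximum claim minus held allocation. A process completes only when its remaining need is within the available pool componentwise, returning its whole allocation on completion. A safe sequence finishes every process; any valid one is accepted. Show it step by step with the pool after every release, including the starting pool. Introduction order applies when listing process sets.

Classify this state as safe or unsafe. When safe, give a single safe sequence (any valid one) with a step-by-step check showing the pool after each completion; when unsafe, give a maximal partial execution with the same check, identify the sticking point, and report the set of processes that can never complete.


SAFE — a valid safe sequence is J7, J5, J3, J6.
Key observation: at J5 the run first touches a limit — (2, 3, 1, 3) against (3, 3, 1, 5), exact on a resource it actually requests.
Verifying each step:
  pool = (2, 0, 0, 2)
  J7: need (1, 0, 0, 0) fits (2, 0, 0, 2); releases (1, 3, 1, 3), pool now (3, 3, 1, 5)
  J5: need (2, 3, 1, 3) fits (3, 3, 1, 5); releases (1, 2, 2, 2), pool now (4, 5, 3, 7)
  J3: need (3, 5, 0, 6) fits (4, 5, 3, 7); releases (3, 0, 3, 0), pool now (7, 5, 6, 7)
  J6: need (7, 5, 6, 6) fits (7, 5, 6, 7); releases (0, 3, 0, 1), pool now (7, 8, 6, 8)


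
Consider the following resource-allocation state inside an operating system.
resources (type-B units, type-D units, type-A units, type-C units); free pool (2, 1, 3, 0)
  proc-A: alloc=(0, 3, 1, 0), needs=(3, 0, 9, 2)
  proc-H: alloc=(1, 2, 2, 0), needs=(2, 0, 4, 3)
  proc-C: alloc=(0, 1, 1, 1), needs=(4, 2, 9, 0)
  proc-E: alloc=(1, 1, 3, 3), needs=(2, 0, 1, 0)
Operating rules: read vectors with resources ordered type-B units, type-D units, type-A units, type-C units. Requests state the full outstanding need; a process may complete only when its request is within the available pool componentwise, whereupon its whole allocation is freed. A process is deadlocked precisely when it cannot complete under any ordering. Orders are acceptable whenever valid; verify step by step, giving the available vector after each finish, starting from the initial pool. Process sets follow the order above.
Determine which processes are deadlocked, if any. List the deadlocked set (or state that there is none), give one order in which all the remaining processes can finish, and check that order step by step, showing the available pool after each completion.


The deadlocked set is proc-A and proc-C.
Key observation: the wall is type-A units: completing proc-E, proc-H brings the pool only to (4, 4, 8, 3), and all the rest need more.
The rest can finish in the order proc-E, proc-H. Step-by-step check:
  pool = (2, 1, 3, 0)
  proc-E needs (2, 0, 1, 0) <= (2, 1, 3, 0) -> finishes; pool += (1, 1, 3, 3) = (3, 2, 6, 3)
  proc-H needs (2, 0, 4, 3) <= (3, 2, 6, 3) -> finishes; pool += (1, 2, 2, 0) = (4, 4, 8, 3)
The blocked processes can never fit:
  proc-A cannot run: need (3, 0, 9, 2) vs free (4, 4, 8, 3) (insufficient type-A units)
  proc-C cannot run: need (4, 2, 9, 0) vs free (4, 4, 8, 3) (insufficient type-A units)


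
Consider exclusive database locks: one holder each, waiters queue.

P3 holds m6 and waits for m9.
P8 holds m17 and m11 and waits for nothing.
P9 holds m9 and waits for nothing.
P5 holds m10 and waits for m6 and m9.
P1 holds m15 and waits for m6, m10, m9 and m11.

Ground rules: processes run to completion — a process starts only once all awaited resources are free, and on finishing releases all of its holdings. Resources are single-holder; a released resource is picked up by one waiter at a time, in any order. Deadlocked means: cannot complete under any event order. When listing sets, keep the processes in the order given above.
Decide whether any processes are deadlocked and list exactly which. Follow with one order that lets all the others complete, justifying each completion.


Nothing here is deadlocked.
Key observation: the wait graph is acyclic; completion cascades from the unblocked processes through everyone else.
One completion order for the rest: P9, P3, P8, P5, P1.
Verifying each step:
  P9: no waits; runs immediately, freeing m9
  P3: everything it awaited (m9) is free; runs, freeing m6
  P8: no waits; runs immediately, freeing m17 and m11
  P5: everything it awaited (m6 and m9) is free; runs, freeing m10
  P1: everything it awaited (m6, m10, m9 and m11) is free; runs, freeing m15


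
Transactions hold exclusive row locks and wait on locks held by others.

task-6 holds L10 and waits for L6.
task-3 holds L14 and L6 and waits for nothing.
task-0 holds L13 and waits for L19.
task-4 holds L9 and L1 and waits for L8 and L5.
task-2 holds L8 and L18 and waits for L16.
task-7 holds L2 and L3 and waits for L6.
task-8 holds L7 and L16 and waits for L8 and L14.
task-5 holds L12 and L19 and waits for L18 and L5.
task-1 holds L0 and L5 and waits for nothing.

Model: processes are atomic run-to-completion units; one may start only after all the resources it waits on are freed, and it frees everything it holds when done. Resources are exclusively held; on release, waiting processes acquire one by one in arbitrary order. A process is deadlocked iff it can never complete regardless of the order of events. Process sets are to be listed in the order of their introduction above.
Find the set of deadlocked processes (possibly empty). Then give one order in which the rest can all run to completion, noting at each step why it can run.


The deadlocked set is task-0, task-4, task-2, task-8 and task-5.
Key observation: the wait chain closes on itself along task-2 -> task-8 -> task-2; task-0, task-4 and task-5 wait into the deadlock from upstream.
A valid finishing order for the others: task-3, task-1, task-6, task-7.
Step-by-step check:
  task-3: no waits; runs immediately, freeing L14 and L6
  task-1: no waits; runs immediately, freeing L0 and L5
  task-6 waits on L6 — all released -> runs and releases L10
  task-7 waits on L6 — all released -> runs and releases L2 and L3


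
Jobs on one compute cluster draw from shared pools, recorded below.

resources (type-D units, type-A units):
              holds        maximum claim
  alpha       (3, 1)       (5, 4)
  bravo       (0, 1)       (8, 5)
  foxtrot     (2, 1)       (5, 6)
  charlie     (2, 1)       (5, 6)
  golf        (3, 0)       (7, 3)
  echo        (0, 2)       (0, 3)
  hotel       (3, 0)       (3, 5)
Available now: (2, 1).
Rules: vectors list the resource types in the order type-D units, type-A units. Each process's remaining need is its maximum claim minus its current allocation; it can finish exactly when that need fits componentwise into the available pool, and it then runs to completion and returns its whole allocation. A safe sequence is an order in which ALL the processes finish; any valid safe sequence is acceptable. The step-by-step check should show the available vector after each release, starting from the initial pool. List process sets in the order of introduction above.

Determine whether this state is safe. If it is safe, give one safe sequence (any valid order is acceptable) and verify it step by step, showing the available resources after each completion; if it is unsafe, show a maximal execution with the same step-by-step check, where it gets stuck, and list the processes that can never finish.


SAFE, for example via the order echo, alpha, golf, bravo, charlie, foxtrot, hotel.
Key observation: reading the order forward, echo is the first process whose need (0, 1) meets the free pool (2, 1) exactly on a resource it requests.
Walking it through:
  pool = (2, 1)
  echo needs (0, 1) <= (2, 1) -> finishes; pool += (0, 2) = (2, 3)
  alpha needs (2, 3) <= (2, 3) -> finishes; pool += (3, 1) = (5, 4)
  golf needs (4, 3) <= (5, 4) -> finishes; pool += (3, 0) = (8, 4)
  bravo needs (8, 4) <= (8, 4) -> finishes; pool += (0, 1) = (8, 5)
  charlie needs (3, 5) <= (8, 5) -> finishes; pool += (2, 1) = (10, 6)
  foxtrot needs (3, 5) <= (10, 6) -> finishes; pool += (2, 1) = (12, 7)
  hotel needs (0, 5) <= (12, 7) -> finishes; pool += (3, 0) = (15, 7)


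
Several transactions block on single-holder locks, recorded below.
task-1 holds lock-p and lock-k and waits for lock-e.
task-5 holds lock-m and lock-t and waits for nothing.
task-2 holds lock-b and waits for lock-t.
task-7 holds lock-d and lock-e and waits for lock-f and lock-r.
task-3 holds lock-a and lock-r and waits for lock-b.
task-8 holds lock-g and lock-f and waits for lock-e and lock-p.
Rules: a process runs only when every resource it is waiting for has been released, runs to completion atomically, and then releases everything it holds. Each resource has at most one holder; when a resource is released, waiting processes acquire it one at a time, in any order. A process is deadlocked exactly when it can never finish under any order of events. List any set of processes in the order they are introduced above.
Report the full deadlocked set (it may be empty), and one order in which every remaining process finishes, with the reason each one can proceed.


Deadlocked set: task-1, task-7 and task-8.
Key observation: nobody on the ring task-1 -> task-7 -> task-8 -> task-1 can start until another member finishes, which never happens; no other process is dragged down with it.
One completion order for the rest: task-5, task-2, task-3.
Check, step by step:
  task-5 waits on nothing -> runs at once and releases lock-m and lock-t
  task-2: everything it awaited (lock-t) is free; runs, freeing lock-b
  task-3: everything it awaited (lock-b) is free; runs, freeing lock-a and lock-r


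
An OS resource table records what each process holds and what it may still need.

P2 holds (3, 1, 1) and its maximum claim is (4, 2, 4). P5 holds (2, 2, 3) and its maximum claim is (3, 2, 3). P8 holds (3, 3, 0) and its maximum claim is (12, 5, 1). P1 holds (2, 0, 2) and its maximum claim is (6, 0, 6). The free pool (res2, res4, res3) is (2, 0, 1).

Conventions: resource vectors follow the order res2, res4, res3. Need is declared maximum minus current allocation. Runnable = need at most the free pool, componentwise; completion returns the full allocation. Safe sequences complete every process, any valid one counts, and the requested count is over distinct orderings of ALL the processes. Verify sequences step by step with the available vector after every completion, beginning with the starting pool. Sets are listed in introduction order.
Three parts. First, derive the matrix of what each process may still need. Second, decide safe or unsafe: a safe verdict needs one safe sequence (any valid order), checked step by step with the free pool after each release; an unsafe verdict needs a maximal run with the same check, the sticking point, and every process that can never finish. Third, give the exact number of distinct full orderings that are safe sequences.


(1) Outstanding need per process (order res2, res4, res3):
  P2: (1, 1, 3)
  P5: (1, 0, 0)
  P8: (9, 2, 1)
  P1: (4, 0, 4)
(2) The state is SAFE; one workable sequence: P5, P1, P2, P8.
Key observation: at P1 the run first touches a limit — (4, 0, 4) against (4, 2, 4), exact on a resource it actually requests.
Verifying each step:
  pool = (2, 0, 1)
  P5: need (1, 0, 0) fits (2, 0, 1); releases (2, 2, 3), pool now (4, 2, 4)
  P1: need (4, 0, 4) fits (4, 2, 4); releases (2, 0, 2), pool now (6, 2, 6)
  P2: need (1, 1, 3) fits (6, 2, 6); releases (3, 1, 1), pool now (9, 3, 7)
  P8: need (9, 2, 1) fits (9, 3, 7); releases (3, 3, 0), pool now (12, 6, 7)
(3) Precisely 2 of the possible complete orderings are safe sequences.


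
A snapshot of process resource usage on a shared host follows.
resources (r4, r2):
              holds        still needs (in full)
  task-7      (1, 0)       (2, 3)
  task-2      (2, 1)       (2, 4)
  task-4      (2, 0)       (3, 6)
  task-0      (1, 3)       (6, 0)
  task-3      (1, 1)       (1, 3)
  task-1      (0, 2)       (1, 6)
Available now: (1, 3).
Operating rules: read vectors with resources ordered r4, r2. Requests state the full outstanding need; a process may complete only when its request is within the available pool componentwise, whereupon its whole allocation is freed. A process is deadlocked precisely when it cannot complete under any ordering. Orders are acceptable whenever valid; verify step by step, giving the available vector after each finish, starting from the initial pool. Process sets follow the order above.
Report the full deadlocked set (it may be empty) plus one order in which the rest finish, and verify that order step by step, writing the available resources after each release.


The deadlocked set is task-4, task-0 and task-1.
Key observation: after task-3, task-7, task-2 the pool peaks at (5, 5), and each blocked process is short somewhere: task-4 on r2; task-0 on r4; task-1 on r2.
One completion order for the rest: task-3, task-7, task-2. Verifying each step:
  pool = (1, 3)
  run task-3 (needs (1, 3), free (1, 3)); after release of (1, 1) the pool is (2, 4)
  run task-7 (needs (2, 3), free (2, 4)); after release of (1, 0) the pool is (3, 4)
  run task-2 (needs (2, 4), free (3, 4)); after release of (2, 1) the pool is (5, 5)
The stuck group stays short no matter what:
  task-4 still needs (3, 6) but only (5, 5) is free — short on r2
  task-0 still needs (6, 0) but only (5, 5) is free — short on r4
  task-1 still needs (1, 6) but only (5, 5) is free — short on r2


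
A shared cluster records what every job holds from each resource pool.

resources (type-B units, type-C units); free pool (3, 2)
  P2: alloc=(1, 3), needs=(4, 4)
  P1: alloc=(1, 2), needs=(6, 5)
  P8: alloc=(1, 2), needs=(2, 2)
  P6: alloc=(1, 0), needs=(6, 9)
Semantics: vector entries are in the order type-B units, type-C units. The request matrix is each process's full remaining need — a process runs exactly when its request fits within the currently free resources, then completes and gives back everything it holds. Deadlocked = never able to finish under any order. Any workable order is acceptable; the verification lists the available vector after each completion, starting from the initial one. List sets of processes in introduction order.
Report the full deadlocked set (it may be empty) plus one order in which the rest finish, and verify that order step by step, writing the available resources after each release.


The deadlocked set is P1 and P6.
Key observation: P8, P2 can finish, but then (5, 7) is all there is, and the blocked group's type-B units demands exceed it.
A valid finishing order for the others: P8, P2. Step-by-step check:
  pool = (3, 2)
  P8: need (2, 2) fits (3, 2); releases (1, 2), pool now (4, 4)
  P2: need (4, 4) fits (4, 4); releases (1, 3), pool now (5, 7)
The blocked processes can never fit:
  P1 cannot run: need (6, 5) vs free (5, 7) (insufficient type-B units)
  P6 cannot run: need (6, 9) vs free (5, 7) (insufficient type-B units and type-C units)


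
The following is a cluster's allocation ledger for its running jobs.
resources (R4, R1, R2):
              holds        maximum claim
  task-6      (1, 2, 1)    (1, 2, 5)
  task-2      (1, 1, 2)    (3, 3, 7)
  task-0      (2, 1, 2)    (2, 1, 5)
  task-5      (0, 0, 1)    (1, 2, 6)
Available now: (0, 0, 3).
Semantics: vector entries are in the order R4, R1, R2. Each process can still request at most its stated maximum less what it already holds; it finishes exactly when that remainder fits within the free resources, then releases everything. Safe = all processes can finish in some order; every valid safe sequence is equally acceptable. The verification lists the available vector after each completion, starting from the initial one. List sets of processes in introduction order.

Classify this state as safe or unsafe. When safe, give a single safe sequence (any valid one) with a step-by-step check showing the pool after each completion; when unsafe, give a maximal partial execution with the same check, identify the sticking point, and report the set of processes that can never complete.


SAFE. One safe sequence: task-0, task-6, task-5, task-2.
Key observation: task-0 is the earliest step where a requested resource binds exactly: need (0, 0, 3), pool (0, 0, 3) at its turn.
Verifying each step:
  pool = (0, 0, 3)
  task-0: need (0, 0, 3) fits (0, 0, 3); releases (2, 1, 2), pool now (2, 1, 5)
  task-6: need (0, 0, 4) fits (2, 1, 5); releases (1, 2, 1), pool now (3, 3, 6)
  task-5: need (1, 2, 5) fits (3, 3, 6); releases (0, 0, 1), pool now (3, 3, 7)
  task-2: need (2, 2, 5) fits (3, 3, 7); releases (1, 1, 2), pool now (4, 4, 9)


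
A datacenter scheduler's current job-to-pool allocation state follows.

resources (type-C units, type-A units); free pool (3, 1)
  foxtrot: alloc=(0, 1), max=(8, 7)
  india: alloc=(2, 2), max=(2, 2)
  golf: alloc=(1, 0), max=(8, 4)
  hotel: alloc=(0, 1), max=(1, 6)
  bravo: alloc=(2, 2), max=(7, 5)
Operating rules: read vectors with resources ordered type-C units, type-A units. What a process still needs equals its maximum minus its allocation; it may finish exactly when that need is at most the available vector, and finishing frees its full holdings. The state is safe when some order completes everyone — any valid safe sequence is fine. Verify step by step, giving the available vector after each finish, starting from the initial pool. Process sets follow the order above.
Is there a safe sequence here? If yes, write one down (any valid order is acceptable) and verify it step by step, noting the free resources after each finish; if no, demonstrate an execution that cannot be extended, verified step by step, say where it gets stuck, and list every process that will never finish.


SAFE — a valid safe sequence is india, bravo, hotel, golf, foxtrot.
Key observation: bravo marks the first exact bind of the order: its need (5, 3) fits the free (5, 3) with zero slack on a requested resource.
Step-by-step check:
  pool = (3, 1)
  india needs (0, 0) <= (3, 1) -> finishes; pool += (2, 2) = (5, 3)
  bravo needs (5, 3) <= (5, 3) -> finishes; pool += (2, 2) = (7, 5)
  hotel needs (1, 5) <= (7, 5) -> finishes; pool += (0, 1) = (7, 6)
  golf needs (7, 4) <= (7, 6) -> finishes; pool += (1, 0) = (8, 6)
  foxtrot needs (8, 6) <= (8, 6) -> finishes; pool += (0, 1) = (8, 7)


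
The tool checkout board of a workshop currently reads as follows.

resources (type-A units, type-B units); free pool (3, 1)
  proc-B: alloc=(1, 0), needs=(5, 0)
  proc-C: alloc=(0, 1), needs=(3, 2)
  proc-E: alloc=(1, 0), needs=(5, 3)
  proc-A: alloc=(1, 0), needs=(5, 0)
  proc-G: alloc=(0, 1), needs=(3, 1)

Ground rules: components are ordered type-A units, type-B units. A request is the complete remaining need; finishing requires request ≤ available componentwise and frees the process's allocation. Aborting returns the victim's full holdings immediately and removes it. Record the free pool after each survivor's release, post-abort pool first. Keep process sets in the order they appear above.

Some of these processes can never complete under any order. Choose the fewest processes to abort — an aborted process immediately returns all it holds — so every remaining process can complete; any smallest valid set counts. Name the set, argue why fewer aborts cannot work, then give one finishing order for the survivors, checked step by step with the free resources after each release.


Minimum abort set: proc-E and proc-A.
Key observation: proc-B was stuck for good until proc-E and proc-A gave back (2, 0); in the order shown it finishes at step 1.
No one abort is enough; case by case: proc-B alone leaves proc-E blocked (short on type-A units); proc-C alone leaves proc-B blocked (short on type-A units); proc-E alone leaves proc-B blocked (short on type-A units); proc-A alone leaves proc-B blocked (short on type-A units); proc-G alone leaves proc-B blocked (short on type-A units).
The survivors complete as proc-B, proc-G, proc-C. Check, step by step (starting from the post-abort pool):
  pool = (5, 1)
  proc-B: need (5, 0) fits (5, 1); releases (1, 0), pool now (6, 1)
  proc-G: need (3, 1) fits (6, 1); releases (0, 1), pool now (6, 2)
  proc-C: need (3, 2) fits (6, 2); releases (0, 1), pool now (6, 3)


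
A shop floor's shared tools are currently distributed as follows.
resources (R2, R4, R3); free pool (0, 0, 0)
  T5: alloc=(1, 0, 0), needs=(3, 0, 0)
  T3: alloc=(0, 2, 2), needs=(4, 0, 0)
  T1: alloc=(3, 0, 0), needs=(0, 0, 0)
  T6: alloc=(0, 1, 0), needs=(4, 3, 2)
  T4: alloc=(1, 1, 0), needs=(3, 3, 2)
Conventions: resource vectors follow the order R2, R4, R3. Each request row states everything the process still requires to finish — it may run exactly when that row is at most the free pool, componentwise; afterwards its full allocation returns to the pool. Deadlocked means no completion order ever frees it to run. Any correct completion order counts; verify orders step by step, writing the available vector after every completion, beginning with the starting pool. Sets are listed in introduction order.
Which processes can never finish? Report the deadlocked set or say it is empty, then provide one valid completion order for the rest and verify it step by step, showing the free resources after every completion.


The deadlocked set is T6 and T4.
Key observation: even finishing T1, T5, T3 leaves just (4, 2, 2) free — too little R4 for any of the remaining processes.
The rest can finish in the order T1, T5, T3. Verifying each step:
  pool = (0, 0, 0)
  T1: need (0, 0, 0) fits (0, 0, 0); releases (3, 0, 0), pool now (3, 0, 0)
  T5: need (3, 0, 0) fits (3, 0, 0); releases (1, 0, 0), pool now (4, 0, 0)
  T3: need (4, 0, 0) fits (4, 0, 0); releases (0, 2, 2), pool now (4, 2, 2)
The blocked processes can never fit:
  T6 cannot run: need (4, 3, 2) vs free (4, 2, 2) (insufficient R4)
  T4 cannot run: need (3, 3, 2) vs free (4, 2, 2) (insufficient R4)


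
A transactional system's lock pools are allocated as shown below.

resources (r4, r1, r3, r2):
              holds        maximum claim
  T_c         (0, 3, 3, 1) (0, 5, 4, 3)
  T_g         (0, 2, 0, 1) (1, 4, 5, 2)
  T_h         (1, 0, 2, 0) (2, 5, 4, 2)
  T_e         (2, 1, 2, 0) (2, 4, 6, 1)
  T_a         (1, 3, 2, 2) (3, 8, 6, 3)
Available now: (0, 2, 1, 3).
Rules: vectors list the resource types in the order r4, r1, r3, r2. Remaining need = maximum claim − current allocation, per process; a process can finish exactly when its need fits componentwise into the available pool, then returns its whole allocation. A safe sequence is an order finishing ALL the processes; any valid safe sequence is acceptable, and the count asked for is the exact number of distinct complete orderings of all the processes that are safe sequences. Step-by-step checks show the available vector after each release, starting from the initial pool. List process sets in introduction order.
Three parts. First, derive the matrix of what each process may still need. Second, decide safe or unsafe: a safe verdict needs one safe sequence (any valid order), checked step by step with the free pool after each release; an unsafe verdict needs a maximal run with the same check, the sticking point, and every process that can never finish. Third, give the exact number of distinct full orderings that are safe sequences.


(1) Remaining need (order r4, r1, r3, r2):
  T_c: (0, 2, 1, 2)
  T_g: (1, 2, 5, 1)
  T_h: (1, 5, 2, 2)
  T_e: (0, 3, 4, 1)
  T_a: (2, 5, 4, 1)
(2) SAFE, for example via the order T_c, T_e, T_h, T_g, T_a.
Key observation: the first exact fit in this order is T_c — it needs (0, 2, 1, 2) with (0, 2, 1, 3) free, meeting a requested resource to the last unit.
Step-by-step check:
  pool = (0, 2, 1, 3)
  run T_c (needs (0, 2, 1, 2), free (0, 2, 1, 3)); after release of (0, 3, 3, 1) the pool is (0, 5, 4, 4)
  run T_e (needs (0, 3, 4, 1), free (0, 5, 4, 4)); after release of (2, 1, 2, 0) the pool is (2, 6, 6, 4)
  run T_h (needs (1, 5, 2, 2), free (2, 6, 6, 4)); after release of (1, 0, 2, 0) the pool is (3, 6, 8, 4)
  run T_g (needs (1, 2, 5, 1), free (3, 6, 8, 4)); after release of (0, 2, 0, 1) the pool is (3, 8, 8, 5)
  run T_a (needs (2, 5, 4, 1), free (3, 8, 8, 5)); after release of (1, 3, 2, 2) the pool is (4, 11, 10, 7)
(3) Exactly 6 of the possible complete orderings are safe sequences.
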